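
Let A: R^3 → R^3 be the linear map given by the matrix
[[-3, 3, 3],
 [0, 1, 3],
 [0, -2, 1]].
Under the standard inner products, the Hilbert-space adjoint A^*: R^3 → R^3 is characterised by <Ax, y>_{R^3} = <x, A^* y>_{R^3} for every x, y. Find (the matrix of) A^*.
A^* = A^T =
[[-3, 0, 0],
 [3, 1, -2],
 [3, 3, 1]]

For real matrices with standard dot products, the defining identity <Ax, y> = <x, A^* y> gives (Ax)^T y = x^T (A^*) y, i.e. x^T A^T y = x^T (A^*) y. Since this holds for all x, y, we must have A^* = A^T. Therefore
A^* =
[[-3, 0, 0],
 [3, 1, -2],
 [3, 3, 1]].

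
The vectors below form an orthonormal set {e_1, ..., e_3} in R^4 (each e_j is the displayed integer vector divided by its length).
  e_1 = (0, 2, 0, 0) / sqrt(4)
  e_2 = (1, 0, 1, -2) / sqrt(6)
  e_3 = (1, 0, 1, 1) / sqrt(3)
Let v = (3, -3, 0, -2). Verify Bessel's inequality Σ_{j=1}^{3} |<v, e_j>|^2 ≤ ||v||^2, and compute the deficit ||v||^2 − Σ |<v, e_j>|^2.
Σ |<v, e_j>|^2 = 35/2; ||v||^2 = 22; deficit = 9/2

Write each e_j = u_j / sqrt(<u_j, u_j>) where u_j is the displayed integer vector. Then <v, e_j> = <v, u_j> / sqrt(<u_j, u_j>), so |<v, e_j>|^2 = <v, u_j>^2 / <u_j, u_j>.
Coefficients: <v, e_1> = -6/sqrt(4), <v, e_2> = 7/sqrt(6), <v, e_3> = 1/sqrt(3).
Square and sum: Σ |<v, e_j>|^2 = 35/2.
Compute ||v||^2 = v·v = 22.
Deficit = 22 − 35/2 = 9/2 ≥ 0, confirming Bessel's inequality. (The deficit equals ||v − Σ <v,e_j> e_j||^2, the squared distance from v to span{e_j}.)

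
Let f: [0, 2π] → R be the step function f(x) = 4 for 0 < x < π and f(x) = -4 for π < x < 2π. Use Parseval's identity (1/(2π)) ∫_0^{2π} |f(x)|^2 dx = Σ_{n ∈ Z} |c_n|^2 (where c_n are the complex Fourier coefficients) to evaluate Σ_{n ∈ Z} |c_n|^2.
Σ |c_n|^2 = 16

Parseval equates the L^2 energy of f (normalised by 1/(2π)) with the ℓ^2 sum of its Fourier coefficients: (1/(2π)) ∫_0^{2π} |f|^2 = Σ |c_n|^2.
Compute the left side: (1/(2π)) [∫_0^π 4^2 dx + ∫_π^{2π} (-4)^2 dx] = (1/(2π)) · (16π + 16π) = (16 + 16)/2 = 16.
So Σ_{n ∈ Z} |c_n|^2 = 16.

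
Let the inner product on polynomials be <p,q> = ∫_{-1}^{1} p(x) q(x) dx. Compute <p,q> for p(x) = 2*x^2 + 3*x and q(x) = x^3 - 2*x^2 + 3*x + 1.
<p,q> = 104/15

Expand the product: p(x)·q(x) = 2*x^5 - x^4 + 11*x^2 + 3*x.
∫_{-1}^{1} of each monomial x^k gives [2/(k+1) if k even, 0 if k odd]. Integrating term-by-term (or equivalently evaluating the antiderivative F(x) = x^6/3 - x^5/5 + 11*x^3/3 + 3*x^2/2 at the endpoints):
  F(1) − F(−1) = 53/10 − (-49/30) = 104/15.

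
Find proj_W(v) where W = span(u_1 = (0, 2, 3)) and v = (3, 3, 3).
proj_W(v) = (0, 30/13, 45/13)

Set up U = [u_1 | ... | u_1] ∈ R^(3×1). The projector onto W = col(U) is P = U (U^T U)^(-1) U^T.
Compute U^T U =
  [13],
and U^T v = (15).
Solve U^T U · c = U^T v for the coefficients: c = (15/13). The projection is proj_W(v) = U c.
Check: (v - proj_W(v)) · u_1 = 0  (should be 0).
Result: proj_W(v) = (0, 30/13, 45/13).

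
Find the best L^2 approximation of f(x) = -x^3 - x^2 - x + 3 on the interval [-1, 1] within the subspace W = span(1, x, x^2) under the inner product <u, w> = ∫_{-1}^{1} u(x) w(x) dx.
g(x) = -x^2 - 8*x/5 + 3

The best approximation g ∈ W is the orthogonal projection of f onto W. Writing g = a_0 + a_1 x + a_2 x^2, the coefficients solve the normal equations G · a = b where
  G_{ij} = <φ_i, φ_j> and b_i = <f, φ_i>, with φ_0 = 1, φ_1 = x, φ_2 = x^2.
G =
  [2, 0, 2/3]
  [0, 2/3, 0]
  [2/3, 0, 2/5],
b = (16/3, -16/15, 8/5).
Solving gives a_0 = 3, a_1 = -8/5, a_2 = -1, so
  g(x) = -x^2 - 8*x/5 + 3.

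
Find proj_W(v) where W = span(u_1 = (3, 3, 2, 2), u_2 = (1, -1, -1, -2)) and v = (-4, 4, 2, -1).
proj_W(v) = (-149/73, 47/73, 64/73, 162/73)

Set up U = [u_1 | ... | u_2] ∈ R^(4×2). The projector onto W = col(U) is P = U (U^T U)^(-1) U^T.
Compute U^T U =
  [26, -6]
  [-6, 7],
and U^T v = (2, -8).
Solve U^T U · c = U^T v for the coefficients: c = (-17/73, -98/73). The projection is proj_W(v) = U c.
Check: (v - proj_W(v)) · u_1 = 0  (should be 0).
Check: (v - proj_W(v)) · u_2 = 0  (should be 0).
Result: proj_W(v) = (-149/73, 47/73, 64/73, 162/73).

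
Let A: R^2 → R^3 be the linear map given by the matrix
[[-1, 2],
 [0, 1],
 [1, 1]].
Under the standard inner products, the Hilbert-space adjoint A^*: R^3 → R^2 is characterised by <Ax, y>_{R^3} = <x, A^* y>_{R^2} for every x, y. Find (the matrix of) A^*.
A^* = A^T =
[[-1, 0, 1],
 [2, 1, 1]]

For real matrices with standard dot products, the defining identity <Ax, y> = <x, A^* y> gives (Ax)^T y = x^T (A^*) y, i.e. x^T A^T y = x^T (A^*) y. Since this holds for all x, y, we must have A^* = A^T. Therefore
A^* =
[[-1, 0, 1],
 [2, 1, 1]].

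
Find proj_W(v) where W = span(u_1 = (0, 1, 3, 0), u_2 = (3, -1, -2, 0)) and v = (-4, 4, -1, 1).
proj_W(v) = (-57/13, 7/13, 2/13, 0)

Set up U = [u_1 | ... | u_2] ∈ R^(4×2). The projector onto W = col(U) is P = U (U^T U)^(-1) U^T.
Compute U^T U =
  [10, -7]
  [-7, 14],
and U^T v = (1, -14).
Solve U^T U · c = U^T v for the coefficients: c = (-12/13, -19/13). The projection is proj_W(v) = U c.
Check: (v - proj_W(v)) · u_1 = 0  (should be 0).
Check: (v - proj_W(v)) · u_2 = 0  (should be 0).
Result: proj_W(v) = (-57/13, 7/13, 2/13, 0).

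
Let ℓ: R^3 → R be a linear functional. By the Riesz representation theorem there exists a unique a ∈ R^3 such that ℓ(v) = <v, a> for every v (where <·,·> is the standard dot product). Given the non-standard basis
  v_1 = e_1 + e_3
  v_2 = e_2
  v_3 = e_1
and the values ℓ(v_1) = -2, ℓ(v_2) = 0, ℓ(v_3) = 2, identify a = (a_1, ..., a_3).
a = (2, 0, -4)

Write a = (a_1, ..., a_3) in the standard basis. For each basis vector v_i, ℓ(v_i) = <v_i, a> is a linear equation in the a_j's. Collect the n equations into a matrix system V a = ℓ, where row i of V is v_i (expressed in the standard basis). Since V is invertible (lower-triangular with 1s on the diagonal, up to permutation), solve by back-substitution:
  V =
[[1, 0, 1],
 [0, 1, 0],
 [1, 0, 0]]
  V a = (-2, 0, 2)
Solving gives a = (2, 0, -4).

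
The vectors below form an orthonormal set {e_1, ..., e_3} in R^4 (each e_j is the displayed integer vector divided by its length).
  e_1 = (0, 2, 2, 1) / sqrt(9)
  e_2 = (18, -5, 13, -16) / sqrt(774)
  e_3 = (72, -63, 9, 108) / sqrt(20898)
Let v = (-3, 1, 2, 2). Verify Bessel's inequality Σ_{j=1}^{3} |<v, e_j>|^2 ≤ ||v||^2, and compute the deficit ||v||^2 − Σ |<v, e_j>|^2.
Σ |<v, e_j>|^2 = 38/3; ||v||^2 = 18; deficit = 16/3

Write each e_j = u_j / sqrt(<u_j, u_j>) where u_j is the displayed integer vector. Then <v, e_j> = <v, u_j> / sqrt(<u_j, u_j>), so |<v, e_j>|^2 = <v, u_j>^2 / <u_j, u_j>.
Coefficients: <v, e_1> = 8/sqrt(9), <v, e_2> = -65/sqrt(774), <v, e_3> = -45/sqrt(20898).
Square and sum: Σ |<v, e_j>|^2 = 38/3.
Compute ||v||^2 = v·v = 18.
Deficit = 18 − 38/3 = 16/3 ≥ 0, confirming Bessel's inequality. (The deficit equals ||v − Σ <v,e_j> e_j||^2, the squared distance from v to span{e_j}.)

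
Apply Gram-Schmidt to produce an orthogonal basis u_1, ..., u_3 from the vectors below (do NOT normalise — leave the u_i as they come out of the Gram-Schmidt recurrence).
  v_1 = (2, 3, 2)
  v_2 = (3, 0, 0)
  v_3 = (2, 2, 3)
Orthogonal basis:
  u_1 = (2, 3, 2)
  u_2 = (39/17, -18/17, -12/17)
  u_3 = (0, -10/13, 15/13)

Apply the Gram-Schmidt recurrence
  u_1 = v_1
  u_i = v_i − Σ_{j<i} ((v_i · u_j) / (u_j · u_j)) · u_j.

Step by step this gives:
  u_1 = (2, 3, 2)
  u_2 = (39/17, -18/17, -12/17)
  u_3 = (0, -10/13, 15/13)

Orthogonality check:
  u_2 · u_1 = 0 (should be 0)
  u_3 · u_1 = 0 (should be 0)
  u_3 · u_2 = 0 (should be 0)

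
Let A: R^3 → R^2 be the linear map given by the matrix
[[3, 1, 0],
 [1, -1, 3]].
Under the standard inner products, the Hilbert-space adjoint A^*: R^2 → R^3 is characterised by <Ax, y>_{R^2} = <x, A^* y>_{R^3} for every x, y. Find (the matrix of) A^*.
A^* = A^T =
[[3, 1],
 [1, -1],
 [0, 3]]

For real matrices with standard dot products, the defining identity <Ax, y> = <x, A^* y> gives (Ax)^T y = x^T (A^*) y, i.e. x^T A^T y = x^T (A^*) y. Since this holds for all x, y, we must have A^* = A^T. Therefore
A^* =
[[3, 1],
 [1, -1],
 [0, 3]].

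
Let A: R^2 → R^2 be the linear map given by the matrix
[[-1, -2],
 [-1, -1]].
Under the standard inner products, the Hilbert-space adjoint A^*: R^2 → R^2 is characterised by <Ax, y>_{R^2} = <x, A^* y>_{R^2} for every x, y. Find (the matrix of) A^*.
A^* = A^T =
[[-1, -1],
 [-2, -1]]

For real matrices with standard dot products, the defining identity <Ax, y> = <x, A^* y> gives (Ax)^T y = x^T (A^*) y, i.e. x^T A^T y = x^T (A^*) y. Since this holds for all x, y, we must have A^* = A^T. Therefore
A^* =
[[-1, -1],
 [-2, -1]].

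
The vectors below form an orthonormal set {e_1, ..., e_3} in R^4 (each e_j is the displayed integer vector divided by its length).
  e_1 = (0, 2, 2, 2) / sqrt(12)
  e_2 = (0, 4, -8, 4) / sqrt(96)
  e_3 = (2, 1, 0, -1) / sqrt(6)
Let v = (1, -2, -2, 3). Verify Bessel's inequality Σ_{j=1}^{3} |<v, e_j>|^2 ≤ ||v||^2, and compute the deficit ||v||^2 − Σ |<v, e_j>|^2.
Σ |<v, e_j>|^2 = 6; ||v||^2 = 18; deficit = 12

Write each e_j = u_j / sqrt(<u_j, u_j>) where u_j is the displayed integer vector. Then <v, e_j> = <v, u_j> / sqrt(<u_j, u_j>), so |<v, e_j>|^2 = <v, u_j>^2 / <u_j, u_j>.
Coefficients: <v, e_1> = -2/sqrt(12), <v, e_2> = 20/sqrt(96), <v, e_3> = -3/sqrt(6).
Square and sum: Σ |<v, e_j>|^2 = 6.
Compute ||v||^2 = v·v = 18.
Deficit = 18 − 6 = 12 ≥ 0, confirming Bessel's inequality. (The deficit equals ||v − Σ <v,e_j> e_j||^2, the squared distance from v to span{e_j}.)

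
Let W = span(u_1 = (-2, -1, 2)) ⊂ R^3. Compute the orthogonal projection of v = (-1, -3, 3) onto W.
proj_W(v) = (-22/9, -11/9, 22/9)

Set up U = [u_1 | ... | u_1] ∈ R^(3×1). The projector onto W = col(U) is P = U (U^T U)^(-1) U^T.
Compute U^T U =
  [9],
and U^T v = (11).
Solve U^T U · c = U^T v for the coefficients: c = (11/9). The projection is proj_W(v) = U c.
Check: (v - proj_W(v)) · u_1 = 0  (should be 0).
Result: proj_W(v) = (-22/9, -11/9, 22/9).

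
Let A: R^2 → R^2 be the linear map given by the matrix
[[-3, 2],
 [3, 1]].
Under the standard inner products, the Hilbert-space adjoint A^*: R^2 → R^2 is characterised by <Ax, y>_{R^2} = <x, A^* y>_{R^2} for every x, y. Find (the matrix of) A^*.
A^* = A^T =
[[-3, 3],
 [2, 1]]

For real matrices with standard dot products, the defining identity <Ax, y> = <x, A^* y> gives (Ax)^T y = x^T (A^*) y, i.e. x^T A^T y = x^T (A^*) y. Since this holds for all x, y, we must have A^* = A^T. Therefore
A^* =
[[-3, 3],
 [2, 1]].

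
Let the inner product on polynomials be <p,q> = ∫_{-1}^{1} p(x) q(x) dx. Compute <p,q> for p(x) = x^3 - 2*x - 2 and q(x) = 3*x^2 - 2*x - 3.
<p,q> = 148/15

Expand the product: p(x)·q(x) = 3*x^5 - 2*x^4 - 9*x^3 - 2*x^2 + 10*x + 6.
∫_{-1}^{1} of each monomial x^k gives [2/(k+1) if k even, 0 if k odd]. Integrating term-by-term (or equivalently evaluating the antiderivative F(x) = x^6/2 - 2*x^5/5 - 9*x^4/4 - 2*x^3/3 + 5*x^2 + 6*x at the endpoints):
  F(1) − F(−1) = 491/60 − (-101/60) = 148/15.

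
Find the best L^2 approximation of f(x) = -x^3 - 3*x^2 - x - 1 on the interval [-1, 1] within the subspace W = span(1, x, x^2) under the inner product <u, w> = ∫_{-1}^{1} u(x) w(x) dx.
g(x) = -3*x^2 - 8*x/5 - 1

The best approximation g ∈ W is the orthogonal projection of f onto W. Writing g = a_0 + a_1 x + a_2 x^2, the coefficients solve the normal equations G · a = b where
  G_{ij} = <φ_i, φ_j> and b_i = <f, φ_i>, with φ_0 = 1, φ_1 = x, φ_2 = x^2.
G =
  [2, 0, 2/3]
  [0, 2/3, 0]
  [2/3, 0, 2/5],
b = (-4, -16/15, -28/15).
Solving gives a_0 = -1, a_1 = -8/5, a_2 = -3, so
  g(x) = -3*x^2 - 8*x/5 - 1.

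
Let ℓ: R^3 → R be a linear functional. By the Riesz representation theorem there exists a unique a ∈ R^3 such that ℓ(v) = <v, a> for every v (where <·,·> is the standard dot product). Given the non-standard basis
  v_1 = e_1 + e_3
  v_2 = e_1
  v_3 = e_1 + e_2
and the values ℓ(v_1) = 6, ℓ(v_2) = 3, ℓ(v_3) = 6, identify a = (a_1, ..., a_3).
a = (3, 3, 3)

Write a = (a_1, ..., a_3) in the standard basis. For each basis vector v_i, ℓ(v_i) = <v_i, a> is a linear equation in the a_j's. Collect the n equations into a matrix system V a = ℓ, where row i of V is v_i (expressed in the standard basis). Since V is invertible (lower-triangular with 1s on the diagonal, up to permutation), solve by back-substitution:
  V =
[[1, 0, 1],
 [1, 0, 0],
 [1, 1, 0]]
  V a = (6, 3, 6)
Solving gives a = (3, 3, 3).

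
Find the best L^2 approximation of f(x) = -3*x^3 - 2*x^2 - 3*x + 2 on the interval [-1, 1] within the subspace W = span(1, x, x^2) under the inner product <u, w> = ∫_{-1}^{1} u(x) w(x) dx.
g(x) = -2*x^2 - 24*x/5 + 2

The best approximation g ∈ W is the orthogonal projection of f onto W. Writing g = a_0 + a_1 x + a_2 x^2, the coefficients solve the normal equations G · a = b where
  G_{ij} = <φ_i, φ_j> and b_i = <f, φ_i>, with φ_0 = 1, φ_1 = x, φ_2 = x^2.
G =
  [2, 0, 2/3]
  [0, 2/3, 0]
  [2/3, 0, 2/5],
b = (8/3, -16/5, 8/15).
Solving gives a_0 = 2, a_1 = -24/5, a_2 = -2, so
  g(x) = -2*x^2 - 24*x/5 + 2.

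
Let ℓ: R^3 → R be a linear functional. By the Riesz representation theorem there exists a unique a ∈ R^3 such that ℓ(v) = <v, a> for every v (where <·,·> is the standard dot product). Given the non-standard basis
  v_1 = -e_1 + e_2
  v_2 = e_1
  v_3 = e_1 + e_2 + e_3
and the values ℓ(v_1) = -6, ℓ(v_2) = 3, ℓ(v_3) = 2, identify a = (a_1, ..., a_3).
a = (3, -3, 2)

Write a = (a_1, ..., a_3) in the standard basis. For each basis vector v_i, ℓ(v_i) = <v_i, a> is a linear equation in the a_j's. Collect the n equations into a matrix system V a = ℓ, where row i of V is v_i (expressed in the standard basis). Since V is invertible (lower-triangular with 1s on the diagonal, up to permutation), solve by back-substitution:
  V =
[[-1, 1, 0],
 [1, 0, 0],
 [1, 1, 1]]
  V a = (-6, 3, 2)
Solving gives a = (3, -3, 2).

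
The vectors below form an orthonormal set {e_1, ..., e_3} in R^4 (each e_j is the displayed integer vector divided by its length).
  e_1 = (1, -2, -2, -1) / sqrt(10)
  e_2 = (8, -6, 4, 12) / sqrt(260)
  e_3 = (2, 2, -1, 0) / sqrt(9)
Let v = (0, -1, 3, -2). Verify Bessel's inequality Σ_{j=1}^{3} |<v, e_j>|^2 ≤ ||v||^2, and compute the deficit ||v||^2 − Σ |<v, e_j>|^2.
Σ |<v, e_j>|^2 = 388/117; ||v||^2 = 14; deficit = 1250/117

Write each e_j = u_j / sqrt(<u_j, u_j>) where u_j is the displayed integer vector. Then <v, e_j> = <v, u_j> / sqrt(<u_j, u_j>), so |<v, e_j>|^2 = <v, u_j>^2 / <u_j, u_j>.
Coefficients: <v, e_1> = -2/sqrt(10), <v, e_2> = -6/sqrt(260), <v, e_3> = -5/sqrt(9).
Square and sum: Σ |<v, e_j>|^2 = 388/117.
Compute ||v||^2 = v·v = 14.
Deficit = 14 − 388/117 = 1250/117 ≥ 0, confirming Bessel's inequality. (The deficit equals ||v − Σ <v,e_j> e_j||^2, the squared distance from v to span{e_j}.)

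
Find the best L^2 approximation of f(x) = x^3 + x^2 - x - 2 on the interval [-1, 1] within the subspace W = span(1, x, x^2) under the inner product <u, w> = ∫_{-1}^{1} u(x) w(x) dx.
g(x) = x^2 - 2*x/5 - 2

The best approximation g ∈ W is the orthogonal projection of f onto W. Writing g = a_0 + a_1 x + a_2 x^2, the coefficients solve the normal equations G · a = b where
  G_{ij} = <φ_i, φ_j> and b_i = <f, φ_i>, with φ_0 = 1, φ_1 = x, φ_2 = x^2.
G =
  [2, 0, 2/3]
  [0, 2/3, 0]
  [2/3, 0, 2/5],
b = (-10/3, -4/15, -14/15).
Solving gives a_0 = -2, a_1 = -2/5, a_2 = 1, so
  g(x) = x^2 - 2*x/5 - 2.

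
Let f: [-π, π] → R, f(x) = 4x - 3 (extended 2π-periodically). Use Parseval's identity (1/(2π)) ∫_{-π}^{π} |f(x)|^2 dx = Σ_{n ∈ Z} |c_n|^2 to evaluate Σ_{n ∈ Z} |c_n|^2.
Σ |c_n|^2 = 16π^2/3 + 9

Expand and integrate term by term over [-π, π]:
  ∫ (4x)^2 dx = 16·(2π^3/3); ∫ 2·4·(-3)·x dx = 0 (odd integrand); ∫ (-3)^2 dx = 9·2π.
So (1/(2π)) ∫_{-π}^{π} (4x - 3)^2 dx = 16π^2/3 + 9 = 16π^2/3 + 9.
Parseval ⇒ Σ |c_n|^2 = 16π^2/3 + 9.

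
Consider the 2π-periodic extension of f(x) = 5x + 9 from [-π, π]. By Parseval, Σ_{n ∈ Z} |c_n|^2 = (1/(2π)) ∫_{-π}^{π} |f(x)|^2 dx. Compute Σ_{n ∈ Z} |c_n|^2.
Σ |c_n|^2 = 25π^2/3 + 81

Expand and integrate term by term over [-π, π]:
  ∫ (5x)^2 dx = 25·(2π^3/3); ∫ 2·5·(9)·x dx = 0 (odd integrand); ∫ 9^2 dx = 81·2π.
So (1/(2π)) ∫_{-π}^{π} (5x + 9)^2 dx = 25π^2/3 + 81 = 25π^2/3 + 81.
Parseval ⇒ Σ |c_n|^2 = 25π^2/3 + 81.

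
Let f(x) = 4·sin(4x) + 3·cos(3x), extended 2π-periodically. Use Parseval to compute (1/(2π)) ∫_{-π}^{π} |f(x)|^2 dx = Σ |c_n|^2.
Σ |c_n|^2 = 25/2

Expand |f|^2 and use orthogonality of {sin(nx), cos(mx)} on [-π, π]:
  ∫_{-π}^{π} sin(nx)^2 dx = π, ∫ cos(mx)^2 dx = π, and cross terms integrate to 0.
So ∫_{-π}^{π} f(x)^2 dx = 4^2 · π + 3^2 · π = (16 + 9)π.
Divide by 2π: (16 + 9)/2 = 25/2.
By Parseval, this equals Σ |c_n|^2.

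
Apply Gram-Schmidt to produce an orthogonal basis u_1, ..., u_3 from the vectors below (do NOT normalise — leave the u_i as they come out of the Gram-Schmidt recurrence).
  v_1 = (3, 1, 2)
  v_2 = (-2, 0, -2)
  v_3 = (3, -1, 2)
Orthogonal basis:
  u_1 = (3, 1, 2)
  u_2 = (1/7, 5/7, -4/7)
  u_3 = (2/3, -2/3, -2/3)

Apply the Gram-Schmidt recurrence
  u_1 = v_1
  u_i = v_i − Σ_{j<i} ((v_i · u_j) / (u_j · u_j)) · u_j.

Step by step this gives:
  u_1 = (3, 1, 2)
  u_2 = (1/7, 5/7, -4/7)
  u_3 = (2/3, -2/3, -2/3)

Orthogonality check:
  u_2 · u_1 = 0 (should be 0)
  u_3 · u_1 = 0 (should be 0)
  u_3 · u_2 = 0 (should be 0)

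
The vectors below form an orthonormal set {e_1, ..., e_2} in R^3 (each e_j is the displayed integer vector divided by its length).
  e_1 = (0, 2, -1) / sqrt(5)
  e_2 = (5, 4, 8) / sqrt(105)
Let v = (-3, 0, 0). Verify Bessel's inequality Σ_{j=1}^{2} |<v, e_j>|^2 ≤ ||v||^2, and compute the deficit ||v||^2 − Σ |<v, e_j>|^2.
Σ |<v, e_j>|^2 = 15/7; ||v||^2 = 9; deficit = 48/7

Write each e_j = u_j / sqrt(<u_j, u_j>) where u_j is the displayed integer vector. Then <v, e_j> = <v, u_j> / sqrt(<u_j, u_j>), so |<v, e_j>|^2 = <v, u_j>^2 / <u_j, u_j>.
Coefficients: <v, e_1> = 0/sqrt(5), <v, e_2> = -15/sqrt(105).
Square and sum: Σ |<v, e_j>|^2 = 15/7.
Compute ||v||^2 = v·v = 9.
Deficit = 9 − 15/7 = 48/7 ≥ 0, confirming Bessel's inequality. (The deficit equals ||v − Σ <v,e_j> e_j||^2, the squared distance from v to span{e_j}.)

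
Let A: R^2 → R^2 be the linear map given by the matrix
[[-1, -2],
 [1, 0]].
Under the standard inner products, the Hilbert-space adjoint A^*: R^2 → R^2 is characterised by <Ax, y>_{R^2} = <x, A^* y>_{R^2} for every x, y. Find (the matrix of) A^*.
A^* = A^T =
[[-1, 1],
 [-2, 0]]

For real matrices with standard dot products, the defining identity <Ax, y> = <x, A^* y> gives (Ax)^T y = x^T (A^*) y, i.e. x^T A^T y = x^T (A^*) y. Since this holds for all x, y, we must have A^* = A^T. Therefore
A^* =
[[-1, 1],
 [-2, 0]].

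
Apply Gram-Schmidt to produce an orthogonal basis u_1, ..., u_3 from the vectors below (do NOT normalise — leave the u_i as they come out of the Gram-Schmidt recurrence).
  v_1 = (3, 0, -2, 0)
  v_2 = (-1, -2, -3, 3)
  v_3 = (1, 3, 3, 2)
Orthogonal basis:
  u_1 = (3, 0, -2, 0)
  u_2 = (-22/13, -2, -33/13, 3)
  u_3 = (143/145, 314/145, 429/290, 943/290)

Apply the Gram-Schmidt recurrence
  u_1 = v_1
  u_i = v_i − Σ_{j<i} ((v_i · u_j) / (u_j · u_j)) · u_j.

Step by step this gives:
  u_1 = (3, 0, -2, 0)
  u_2 = (-22/13, -2, -33/13, 3)
  u_3 = (143/145, 314/145, 429/290, 943/290)

Orthogonality check:
  u_2 · u_1 = 0 (should be 0)
  u_3 · u_1 = 0 (should be 0)
  u_3 · u_2 = 0 (should be 0)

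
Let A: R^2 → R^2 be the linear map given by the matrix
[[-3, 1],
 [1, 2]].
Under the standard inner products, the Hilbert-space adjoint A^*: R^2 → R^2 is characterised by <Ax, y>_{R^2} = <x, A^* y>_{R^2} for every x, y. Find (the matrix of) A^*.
A^* = A^T =
[[-3, 1],
 [1, 2]]

For real matrices with standard dot products, the defining identity <Ax, y> = <x, A^* y> gives (Ax)^T y = x^T (A^*) y, i.e. x^T A^T y = x^T (A^*) y. Since this holds for all x, y, we must have A^* = A^T. Therefore
A^* =
[[-3, 1],
 [1, 2]].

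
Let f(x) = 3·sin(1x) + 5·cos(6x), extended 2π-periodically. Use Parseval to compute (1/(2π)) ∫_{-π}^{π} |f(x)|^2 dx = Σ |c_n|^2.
Σ |c_n|^2 = 17

Expand |f|^2 and use orthogonality of {sin(nx), cos(mx)} on [-π, π]:
  ∫_{-π}^{π} sin(nx)^2 dx = π, ∫ cos(mx)^2 dx = π, and cross terms integrate to 0.
So ∫_{-π}^{π} f(x)^2 dx = 3^2 · π + 5^2 · π = (9 + 25)π.
Divide by 2π: (9 + 25)/2 = 17.
By Parseval, this equals Σ |c_n|^2.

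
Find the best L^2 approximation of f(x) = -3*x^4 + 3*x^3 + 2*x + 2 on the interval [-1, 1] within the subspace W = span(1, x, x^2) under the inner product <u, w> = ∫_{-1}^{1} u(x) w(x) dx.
g(x) = -18*x^2/7 + 19*x/5 + 79/35

The best approximation g ∈ W is the orthogonal projection of f onto W. Writing g = a_0 + a_1 x + a_2 x^2, the coefficients solve the normal equations G · a = b where
  G_{ij} = <φ_i, φ_j> and b_i = <f, φ_i>, with φ_0 = 1, φ_1 = x, φ_2 = x^2.
G =
  [2, 0, 2/3]
  [0, 2/3, 0]
  [2/3, 0, 2/5],
b = (14/5, 38/15, 10/21).
Solving gives a_0 = 79/35, a_1 = 19/5, a_2 = -18/7, so
  g(x) = -18*x^2/7 + 19*x/5 + 79/35.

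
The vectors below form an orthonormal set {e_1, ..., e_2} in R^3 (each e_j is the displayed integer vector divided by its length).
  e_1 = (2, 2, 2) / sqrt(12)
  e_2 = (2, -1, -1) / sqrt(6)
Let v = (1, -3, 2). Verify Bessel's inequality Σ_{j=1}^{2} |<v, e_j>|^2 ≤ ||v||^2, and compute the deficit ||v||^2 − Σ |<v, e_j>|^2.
Σ |<v, e_j>|^2 = 3/2; ||v||^2 = 14; deficit = 25/2

Write each e_j = u_j / sqrt(<u_j, u_j>) where u_j is the displayed integer vector. Then <v, e_j> = <v, u_j> / sqrt(<u_j, u_j>), so |<v, e_j>|^2 = <v, u_j>^2 / <u_j, u_j>.
Coefficients: <v, e_1> = 0/sqrt(12), <v, e_2> = 3/sqrt(6).
Square and sum: Σ |<v, e_j>|^2 = 3/2.
Compute ||v||^2 = v·v = 14.
Deficit = 14 − 3/2 = 25/2 ≥ 0, confirming Bessel's inequality. (The deficit equals ||v − Σ <v,e_j> e_j||^2, the squared distance from v to span{e_j}.)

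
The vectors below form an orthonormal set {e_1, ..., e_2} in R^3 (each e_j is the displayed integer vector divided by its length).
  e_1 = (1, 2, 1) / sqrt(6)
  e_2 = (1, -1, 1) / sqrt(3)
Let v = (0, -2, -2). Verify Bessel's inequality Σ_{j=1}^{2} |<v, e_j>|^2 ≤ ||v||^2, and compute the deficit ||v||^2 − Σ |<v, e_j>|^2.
Σ |<v, e_j>|^2 = 6; ||v||^2 = 8; deficit = 2

Write each e_j = u_j / sqrt(<u_j, u_j>) where u_j is the displayed integer vector. Then <v, e_j> = <v, u_j> / sqrt(<u_j, u_j>), so |<v, e_j>|^2 = <v, u_j>^2 / <u_j, u_j>.
Coefficients: <v, e_1> = -6/sqrt(6), <v, e_2> = 0/sqrt(3).
Square and sum: Σ |<v, e_j>|^2 = 6.
Compute ||v||^2 = v·v = 8.
Deficit = 8 − 6 = 2 ≥ 0, confirming Bessel's inequality. (The deficit equals ||v − Σ <v,e_j> e_j||^2, the squared distance from v to span{e_j}.)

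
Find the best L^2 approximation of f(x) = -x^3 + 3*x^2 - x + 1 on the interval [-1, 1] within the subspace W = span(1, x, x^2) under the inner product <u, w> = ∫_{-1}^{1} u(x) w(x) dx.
g(x) = 3*x^2 - 8*x/5 + 1

The best approximation g ∈ W is the orthogonal projection of f onto W. Writing g = a_0 + a_1 x + a_2 x^2, the coefficients solve the normal equations G · a = b where
  G_{ij} = <φ_i, φ_j> and b_i = <f, φ_i>, with φ_0 = 1, φ_1 = x, φ_2 = x^2.
G =
  [2, 0, 2/3]
  [0, 2/3, 0]
  [2/3, 0, 2/5],
b = (4, -16/15, 28/15).
Solving gives a_0 = 1, a_1 = -8/5, a_2 = 3, so
  g(x) = 3*x^2 - 8*x/5 + 1.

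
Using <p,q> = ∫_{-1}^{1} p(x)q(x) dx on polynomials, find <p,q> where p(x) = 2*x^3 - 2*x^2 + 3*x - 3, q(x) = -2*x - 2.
<p,q> = 136/15

Expand the product: p(x)·q(x) = -4*x^4 - 2*x^2 + 6.
∫_{-1}^{1} of each monomial x^k gives [2/(k+1) if k even, 0 if k odd]. Integrating term-by-term (or equivalently evaluating the antiderivative F(x) = -4*x^5/5 - 2*x^3/3 + 6*x at the endpoints):
  F(1) − F(−1) = 68/15 − (-68/15) = 136/15.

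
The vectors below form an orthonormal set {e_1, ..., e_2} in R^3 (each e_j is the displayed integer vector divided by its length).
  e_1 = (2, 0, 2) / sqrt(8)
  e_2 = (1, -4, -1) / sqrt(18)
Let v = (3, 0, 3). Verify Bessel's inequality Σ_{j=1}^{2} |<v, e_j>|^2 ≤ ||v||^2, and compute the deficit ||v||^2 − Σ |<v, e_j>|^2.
Σ |<v, e_j>|^2 = 18; ||v||^2 = 18; deficit = 0

Write each e_j = u_j / sqrt(<u_j, u_j>) where u_j is the displayed integer vector. Then <v, e_j> = <v, u_j> / sqrt(<u_j, u_j>), so |<v, e_j>|^2 = <v, u_j>^2 / <u_j, u_j>.
Coefficients: <v, e_1> = 12/sqrt(8), <v, e_2> = 0/sqrt(18).
Square and sum: Σ |<v, e_j>|^2 = 18.
Compute ||v||^2 = v·v = 18.
Deficit = 18 − 18 = 0 ≥ 0, confirming Bessel's inequality. (The deficit equals ||v − Σ <v,e_j> e_j||^2, the squared distance from v to span{e_j}.)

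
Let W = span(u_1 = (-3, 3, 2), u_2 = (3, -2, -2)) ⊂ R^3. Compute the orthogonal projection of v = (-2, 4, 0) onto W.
proj_W(v) = (-18/13, 4, 12/13)

Set up U = [u_1 | ... | u_2] ∈ R^(3×2). The projector onto W = col(U) is P = U (U^T U)^(-1) U^T.
Compute U^T U =
  [22, -19]
  [-19, 17],
and U^T v = (18, -14).
Solve U^T U · c = U^T v for the coefficients: c = (40/13, 34/13). The projection is proj_W(v) = U c.
Check: (v - proj_W(v)) · u_1 = 0  (should be 0).
Check: (v - proj_W(v)) · u_2 = 0  (should be 0).
Result: proj_W(v) = (-18/13, 4, 12/13).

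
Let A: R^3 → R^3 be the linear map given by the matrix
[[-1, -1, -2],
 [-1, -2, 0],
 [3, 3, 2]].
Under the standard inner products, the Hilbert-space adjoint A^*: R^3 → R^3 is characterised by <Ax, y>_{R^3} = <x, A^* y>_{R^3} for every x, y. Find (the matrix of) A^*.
A^* = A^T =
[[-1, -1, 3],
 [-1, -2, 3],
 [-2, 0, 2]]

For real matrices with standard dot products, the defining identity <Ax, y> = <x, A^* y> gives (Ax)^T y = x^T (A^*) y, i.e. x^T A^T y = x^T (A^*) y. Since this holds for all x, y, we must have A^* = A^T. Therefore
A^* =
[[-1, -1, 3],
 [-1, -2, 3],
 [-2, 0, 2]].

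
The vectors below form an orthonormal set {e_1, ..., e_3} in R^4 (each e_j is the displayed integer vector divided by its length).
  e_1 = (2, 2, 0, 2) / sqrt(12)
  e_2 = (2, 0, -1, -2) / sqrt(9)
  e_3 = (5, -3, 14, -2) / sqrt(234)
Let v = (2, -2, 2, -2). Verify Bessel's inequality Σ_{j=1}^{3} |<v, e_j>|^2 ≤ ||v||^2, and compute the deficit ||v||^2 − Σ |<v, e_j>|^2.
Σ |<v, e_j>|^2 = 592/39; ||v||^2 = 16; deficit = 32/39

Write each e_j = u_j / sqrt(<u_j, u_j>) where u_j is the displayed integer vector. Then <v, e_j> = <v, u_j> / sqrt(<u_j, u_j>), so |<v, e_j>|^2 = <v, u_j>^2 / <u_j, u_j>.
Coefficients: <v, e_1> = -4/sqrt(12), <v, e_2> = 6/sqrt(9), <v, e_3> = 48/sqrt(234).
Square and sum: Σ |<v, e_j>|^2 = 592/39.
Compute ||v||^2 = v·v = 16.
Deficit = 16 − 592/39 = 32/39 ≥ 0, confirming Bessel's inequality. (The deficit equals ||v − Σ <v,e_j> e_j||^2, the squared distance from v to span{e_j}.)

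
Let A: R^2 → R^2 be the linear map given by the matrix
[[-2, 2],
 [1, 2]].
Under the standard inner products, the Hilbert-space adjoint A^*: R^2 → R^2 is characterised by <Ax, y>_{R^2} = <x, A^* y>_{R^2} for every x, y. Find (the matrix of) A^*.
A^* = A^T =
[[-2, 1],
 [2, 2]]

For real matrices with standard dot products, the defining identity <Ax, y> = <x, A^* y> gives (Ax)^T y = x^T (A^*) y, i.e. x^T A^T y = x^T (A^*) y. Since this holds for all x, y, we must have A^* = A^T. Therefore
A^* =
[[-2, 1],
 [2, 2]].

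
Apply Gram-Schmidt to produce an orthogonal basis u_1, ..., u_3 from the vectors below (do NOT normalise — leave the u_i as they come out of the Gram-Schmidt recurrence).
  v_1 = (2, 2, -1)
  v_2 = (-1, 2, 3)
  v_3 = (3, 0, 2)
Orthogonal basis:
  u_1 = (2, 2, -1)
  u_2 = (-7/9, 20/9, 26/9)
  u_3 = (288/125, -36/25, 216/125)

Apply the Gram-Schmidt recurrence
  u_1 = v_1
  u_i = v_i − Σ_{j<i} ((v_i · u_j) / (u_j · u_j)) · u_j.

Step by step this gives:
  u_1 = (2, 2, -1)
  u_2 = (-7/9, 20/9, 26/9)
  u_3 = (288/125, -36/25, 216/125)

Orthogonality check:
  u_2 · u_1 = 0 (should be 0)
  u_3 · u_1 = 0 (should be 0)
  u_3 · u_2 = 0 (should be 0)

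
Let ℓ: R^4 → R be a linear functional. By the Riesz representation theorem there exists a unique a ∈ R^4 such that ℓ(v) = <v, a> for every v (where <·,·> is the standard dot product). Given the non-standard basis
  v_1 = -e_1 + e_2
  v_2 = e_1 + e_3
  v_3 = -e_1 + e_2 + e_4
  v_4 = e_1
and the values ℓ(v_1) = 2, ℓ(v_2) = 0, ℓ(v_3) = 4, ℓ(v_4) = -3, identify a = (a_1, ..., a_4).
a = (-3, -1, 3, 2)

Write a = (a_1, ..., a_4) in the standard basis. For each basis vector v_i, ℓ(v_i) = <v_i, a> is a linear equation in the a_j's. Collect the n equations into a matrix system V a = ℓ, where row i of V is v_i (expressed in the standard basis). Since V is invertible (lower-triangular with 1s on the diagonal, up to permutation), solve by back-substitution:
  V =
[[-1, 1, 0, 0],
 [1, 0, 1, 0],
 [-1, 1, 0, 1],
 [1, 0, 0, 0]]
  V a = (2, 0, 4, -3)
Solving gives a = (-3, -1, 3, 2).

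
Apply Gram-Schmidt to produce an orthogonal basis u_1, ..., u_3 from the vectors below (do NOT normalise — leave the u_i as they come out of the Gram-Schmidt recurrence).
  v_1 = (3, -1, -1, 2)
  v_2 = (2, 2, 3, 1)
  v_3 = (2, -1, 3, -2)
Orthogonal basis:
  u_1 = (3, -1, -1, 2)
  u_2 = (7/5, 11/5, 16/5, 3/5)
  u_3 = (37/29, -62/29, 39/29, -67/29)

Apply the Gram-Schmidt recurrence
  u_1 = v_1
  u_i = v_i − Σ_{j<i} ((v_i · u_j) / (u_j · u_j)) · u_j.

Step by step this gives:
  u_1 = (3, -1, -1, 2)
  u_2 = (7/5, 11/5, 16/5, 3/5)
  u_3 = (37/29, -62/29, 39/29, -67/29)

Orthogonality check:
  u_2 · u_1 = 0 (should be 0)
  u_3 · u_1 = 0 (should be 0)
  u_3 · u_2 = 0 (should be 0)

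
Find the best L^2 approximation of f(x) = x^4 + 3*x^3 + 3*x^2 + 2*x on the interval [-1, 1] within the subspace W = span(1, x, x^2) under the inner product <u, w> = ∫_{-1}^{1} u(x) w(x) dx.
g(x) = 27*x^2/7 + 19*x/5 - 3/35

The best approximation g ∈ W is the orthogonal projection of f onto W. Writing g = a_0 + a_1 x + a_2 x^2, the coefficients solve the normal equations G · a = b where
  G_{ij} = <φ_i, φ_j> and b_i = <f, φ_i>, with φ_0 = 1, φ_1 = x, φ_2 = x^2.
G =
  [2, 0, 2/3]
  [0, 2/3, 0]
  [2/3, 0, 2/5],
b = (12/5, 38/15, 52/35).
Solving gives a_0 = -3/35, a_1 = 19/5, a_2 = 27/7, so
  g(x) = 27*x^2/7 + 19*x/5 - 3/35.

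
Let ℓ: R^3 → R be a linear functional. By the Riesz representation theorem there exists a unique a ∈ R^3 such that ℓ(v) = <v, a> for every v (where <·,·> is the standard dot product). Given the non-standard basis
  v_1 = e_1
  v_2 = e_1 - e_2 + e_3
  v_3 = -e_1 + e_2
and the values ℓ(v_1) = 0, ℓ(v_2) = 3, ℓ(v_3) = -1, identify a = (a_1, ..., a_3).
a = (0, -1, 2)

Write a = (a_1, ..., a_3) in the standard basis. For each basis vector v_i, ℓ(v_i) = <v_i, a> is a linear equation in the a_j's. Collect the n equations into a matrix system V a = ℓ, where row i of V is v_i (expressed in the standard basis). Since V is invertible (lower-triangular with 1s on the diagonal, up to permutation), solve by back-substitution:
  V =
[[1, 0, 0],
 [1, -1, 1],
 [-1, 1, 0]]
  V a = (0, 3, -1)
Solving gives a = (0, -1, 2).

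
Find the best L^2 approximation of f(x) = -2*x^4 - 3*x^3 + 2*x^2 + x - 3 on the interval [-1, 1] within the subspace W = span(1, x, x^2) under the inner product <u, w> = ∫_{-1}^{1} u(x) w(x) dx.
g(x) = 2*x^2/7 - 4*x/5 - 99/35

The best approximation g ∈ W is the orthogonal projection of f onto W. Writing g = a_0 + a_1 x + a_2 x^2, the coefficients solve the normal equations G · a = b where
  G_{ij} = <φ_i, φ_j> and b_i = <f, φ_i>, with φ_0 = 1, φ_1 = x, φ_2 = x^2.
G =
  [2, 0, 2/3]
  [0, 2/3, 0]
  [2/3, 0, 2/5],
b = (-82/15, -8/15, -62/35).
Solving gives a_0 = -99/35, a_1 = -4/5, a_2 = 2/7, so
  g(x) = 2*x^2/7 - 4*x/5 - 99/35.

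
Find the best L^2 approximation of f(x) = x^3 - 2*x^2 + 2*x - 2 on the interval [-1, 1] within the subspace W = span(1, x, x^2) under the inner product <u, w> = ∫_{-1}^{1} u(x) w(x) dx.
g(x) = -2*x^2 + 13*x/5 - 2

The best approximation g ∈ W is the orthogonal projection of f onto W. Writing g = a_0 + a_1 x + a_2 x^2, the coefficients solve the normal equations G · a = b where
  G_{ij} = <φ_i, φ_j> and b_i = <f, φ_i>, with φ_0 = 1, φ_1 = x, φ_2 = x^2.
G =
  [2, 0, 2/3]
  [0, 2/3, 0]
  [2/3, 0, 2/5],
b = (-16/3, 26/15, -32/15).
Solving gives a_0 = -2, a_1 = 13/5, a_2 = -2, so
  g(x) = -2*x^2 + 13*x/5 - 2.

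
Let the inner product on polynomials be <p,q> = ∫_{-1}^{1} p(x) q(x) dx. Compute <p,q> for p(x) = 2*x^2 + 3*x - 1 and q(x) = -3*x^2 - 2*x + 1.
<p,q> = -76/15

Expand the product: p(x)·q(x) = -6*x^4 - 13*x^3 - x^2 + 5*x - 1.
∫_{-1}^{1} of each monomial x^k gives [2/(k+1) if k even, 0 if k odd]. Integrating term-by-term (or equivalently evaluating the antiderivative F(x) = -6*x^5/5 - 13*x^4/4 - x^3/3 + 5*x^2/2 - x at the endpoints):
  F(1) − F(−1) = -197/60 − (107/60) = -76/15.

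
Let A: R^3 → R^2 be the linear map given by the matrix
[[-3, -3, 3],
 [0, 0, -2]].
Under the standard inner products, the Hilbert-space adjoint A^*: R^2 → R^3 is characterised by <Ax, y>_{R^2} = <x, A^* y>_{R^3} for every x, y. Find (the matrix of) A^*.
A^* = A^T =
[[-3, 0],
 [-3, 0],
 [3, -2]]

For real matrices with standard dot products, the defining identity <Ax, y> = <x, A^* y> gives (Ax)^T y = x^T (A^*) y, i.e. x^T A^T y = x^T (A^*) y. Since this holds for all x, y, we must have A^* = A^T. Therefore
A^* =
[[-3, 0],
 [-3, 0],
 [3, -2]].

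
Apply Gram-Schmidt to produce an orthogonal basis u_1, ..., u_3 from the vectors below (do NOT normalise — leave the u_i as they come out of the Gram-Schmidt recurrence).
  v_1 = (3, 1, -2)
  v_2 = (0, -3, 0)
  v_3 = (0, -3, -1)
Orthogonal basis:
  u_1 = (3, 1, -2)
  u_2 = (9/14, -39/14, -3/7)
  u_3 = (-6/13, 0, -9/13)

Apply the Gram-Schmidt recurrence
  u_1 = v_1
  u_i = v_i − Σ_{j<i} ((v_i · u_j) / (u_j · u_j)) · u_j.

Step by step this gives:
  u_1 = (3, 1, -2)
  u_2 = (9/14, -39/14, -3/7)
  u_3 = (-6/13, 0, -9/13)

Orthogonality check:
  u_2 · u_1 = 0 (should be 0)
  u_3 · u_1 = 0 (should be 0)
  u_3 · u_2 = 0 (should be 0)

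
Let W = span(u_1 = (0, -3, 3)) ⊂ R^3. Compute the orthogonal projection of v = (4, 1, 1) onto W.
proj_W(v) = (0, 0, 0)

Set up U = [u_1 | ... | u_1] ∈ R^(3×1). The projector onto W = col(U) is P = U (U^T U)^(-1) U^T.
Compute U^T U =
  [18],
and U^T v = (0).
Solve U^T U · c = U^T v for the coefficients: c = (0). The projection is proj_W(v) = U c.
Check: (v - proj_W(v)) · u_1 = 0  (should be 0).
Result: proj_W(v) = (0, 0, 0).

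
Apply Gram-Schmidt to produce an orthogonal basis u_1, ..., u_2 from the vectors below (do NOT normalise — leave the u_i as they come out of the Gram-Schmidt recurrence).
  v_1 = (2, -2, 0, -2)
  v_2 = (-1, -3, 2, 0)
Orthogonal basis:
  u_1 = (2, -2, 0, -2)
  u_2 = (-5/3, -7/3, 2, 2/3)

Apply the Gram-Schmidt recurrence
  u_1 = v_1
  u_i = v_i − Σ_{j<i} ((v_i · u_j) / (u_j · u_j)) · u_j.

Step by step this gives:
  u_1 = (2, -2, 0, -2)
  u_2 = (-5/3, -7/3, 2, 2/3)

Orthogonality check:
  u_2 · u_1 = 0 (should be 0)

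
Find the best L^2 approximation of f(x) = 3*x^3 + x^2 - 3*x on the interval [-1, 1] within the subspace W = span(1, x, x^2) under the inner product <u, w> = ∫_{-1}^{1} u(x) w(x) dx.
g(x) = x^2 - 6*x/5

The best approximation g ∈ W is the orthogonal projection of f onto W. Writing g = a_0 + a_1 x + a_2 x^2, the coefficients solve the normal equations G · a = b where
  G_{ij} = <φ_i, φ_j> and b_i = <f, φ_i>, with φ_0 = 1, φ_1 = x, φ_2 = x^2.
G =
  [2, 0, 2/3]
  [0, 2/3, 0]
  [2/3, 0, 2/5],
b = (2/3, -4/5, 2/5).
Solving gives a_0 = 0, a_1 = -6/5, a_2 = 1, so
  g(x) = x^2 - 6*x/5.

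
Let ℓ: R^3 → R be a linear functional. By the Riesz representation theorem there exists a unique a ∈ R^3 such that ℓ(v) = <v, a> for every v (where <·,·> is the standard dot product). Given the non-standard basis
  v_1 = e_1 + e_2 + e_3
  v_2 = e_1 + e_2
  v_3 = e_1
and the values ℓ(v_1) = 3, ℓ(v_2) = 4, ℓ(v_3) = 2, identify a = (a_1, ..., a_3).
a = (2, 2, -1)

Write a = (a_1, ..., a_3) in the standard basis. For each basis vector v_i, ℓ(v_i) = <v_i, a> is a linear equation in the a_j's. Collect the n equations into a matrix system V a = ℓ, where row i of V is v_i (expressed in the standard basis). Since V is invertible (lower-triangular with 1s on the diagonal, up to permutation), solve by back-substitution:
  V =
[[1, 1, 1],
 [1, 1, 0],
 [1, 0, 0]]
  V a = (3, 4, 2)
Solving gives a = (2, 2, -1).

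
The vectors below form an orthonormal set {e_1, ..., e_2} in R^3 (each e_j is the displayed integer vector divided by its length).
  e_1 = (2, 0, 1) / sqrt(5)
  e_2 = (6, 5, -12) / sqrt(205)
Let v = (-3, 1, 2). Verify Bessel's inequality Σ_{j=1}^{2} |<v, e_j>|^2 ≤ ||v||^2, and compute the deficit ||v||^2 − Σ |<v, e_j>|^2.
Σ |<v, e_j>|^2 = 405/41; ||v||^2 = 14; deficit = 169/41

Write each e_j = u_j / sqrt(<u_j, u_j>) where u_j is the displayed integer vector. Then <v, e_j> = <v, u_j> / sqrt(<u_j, u_j>), so |<v, e_j>|^2 = <v, u_j>^2 / <u_j, u_j>.
Coefficients: <v, e_1> = -4/sqrt(5), <v, e_2> = -37/sqrt(205).
Square and sum: Σ |<v, e_j>|^2 = 405/41.
Compute ||v||^2 = v·v = 14.
Deficit = 14 − 405/41 = 169/41 ≥ 0, confirming Bessel's inequality. (The deficit equals ||v − Σ <v,e_j> e_j||^2, the squared distance from v to span{e_j}.)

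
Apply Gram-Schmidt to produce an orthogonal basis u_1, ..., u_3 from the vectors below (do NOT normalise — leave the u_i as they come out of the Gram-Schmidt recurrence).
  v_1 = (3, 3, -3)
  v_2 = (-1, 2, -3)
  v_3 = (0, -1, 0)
Orthogonal basis:
  u_1 = (3, 3, -3)
  u_2 = (-7/3, 2/3, -5/3)
  u_3 = (2/13, -8/13, -6/13)

Apply the Gram-Schmidt recurrence
  u_1 = v_1
  u_i = v_i − Σ_{j<i} ((v_i · u_j) / (u_j · u_j)) · u_j.

Step by step this gives:
  u_1 = (3, 3, -3)
  u_2 = (-7/3, 2/3, -5/3)
  u_3 = (2/13, -8/13, -6/13)

Orthogonality check:
  u_2 · u_1 = 0 (should be 0)
  u_3 · u_1 = 0 (should be 0)
  u_3 · u_2 = 0 (should be 0)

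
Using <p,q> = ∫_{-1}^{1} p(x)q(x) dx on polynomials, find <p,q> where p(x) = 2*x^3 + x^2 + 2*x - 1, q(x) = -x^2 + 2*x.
<p,q> = 68/15

Expand the product: p(x)·q(x) = -2*x^5 + 3*x^4 + 5*x^2 - 2*x.
∫_{-1}^{1} of each monomial x^k gives [2/(k+1) if k even, 0 if k odd]. Integrating term-by-term (or equivalently evaluating the antiderivative F(x) = -x^6/3 + 3*x^5/5 + 5*x^3/3 - x^2 at the endpoints):
  F(1) − F(−1) = 14/15 − (-18/5) = 68/15.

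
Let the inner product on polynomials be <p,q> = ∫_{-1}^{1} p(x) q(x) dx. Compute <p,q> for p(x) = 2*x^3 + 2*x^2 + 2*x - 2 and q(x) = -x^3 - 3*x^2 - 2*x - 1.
<p,q> = -48/35

Expand the product: p(x)·q(x) = -2*x^6 - 8*x^5 - 12*x^4 - 10*x^3 + 2*x + 2.
∫_{-1}^{1} of each monomial x^k gives [2/(k+1) if k even, 0 if k odd]. Integrating term-by-term (or equivalently evaluating the antiderivative F(x) = -2*x^7/7 - 4*x^6/3 - 12*x^5/5 - 5*x^4/2 + x^2 + 2*x at the endpoints):
  F(1) − F(−1) = -739/210 − (-451/210) = -48/35.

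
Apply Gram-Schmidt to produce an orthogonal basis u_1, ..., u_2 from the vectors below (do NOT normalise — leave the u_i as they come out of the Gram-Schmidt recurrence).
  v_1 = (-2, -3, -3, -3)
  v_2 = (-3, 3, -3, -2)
Orthogonal basis:
  u_1 = (-2, -3, -3, -3)
  u_2 = (-69/31, 129/31, -57/31, -26/31)

Apply the Gram-Schmidt recurrence
  u_1 = v_1
  u_i = v_i − Σ_{j<i} ((v_i · u_j) / (u_j · u_j)) · u_j.

Step by step this gives:
  u_1 = (-2, -3, -3, -3)
  u_2 = (-69/31, 129/31, -57/31, -26/31)

Orthogonality check:
  u_2 · u_1 = 0 (should be 0)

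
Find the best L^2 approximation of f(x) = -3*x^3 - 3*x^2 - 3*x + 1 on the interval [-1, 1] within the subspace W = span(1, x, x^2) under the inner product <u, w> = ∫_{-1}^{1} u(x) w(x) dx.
g(x) = -3*x^2 - 24*x/5 + 1

The best approximation g ∈ W is the orthogonal projection of f onto W. Writing g = a_0 + a_1 x + a_2 x^2, the coefficients solve the normal equations G · a = b where
  G_{ij} = <φ_i, φ_j> and b_i = <f, φ_i>, with φ_0 = 1, φ_1 = x, φ_2 = x^2.
G =
  [2, 0, 2/3]
  [0, 2/3, 0]
  [2/3, 0, 2/5],
b = (0, -16/5, -8/15).
Solving gives a_0 = 1, a_1 = -24/5, a_2 = -3, so
  g(x) = -3*x^2 - 24*x/5 + 1.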